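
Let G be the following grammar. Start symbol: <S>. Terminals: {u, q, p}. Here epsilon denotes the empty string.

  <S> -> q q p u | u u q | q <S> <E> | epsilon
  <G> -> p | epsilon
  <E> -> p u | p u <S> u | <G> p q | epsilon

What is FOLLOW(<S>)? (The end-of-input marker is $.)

FIRST(<S>) = {epsilon, q, u}
FIRST(<G>) = {epsilon, p}
FIRST(<E>) = {epsilon, p}  (via <G> p q)
FOLLOW(<S>) includes $ since <S> is the start symbol.
FOLLOW(<S>): in <S>->q <S> <E>, <S> is followed by <E> with FIRST {epsilon, p}; in <S>->q <S> <E>, the suffix after <S> is nullable (adds nothing new); in <E>->p u <S> u, <S> is followed by u with FIRST {u}. Thus FOLLOW(<S>) = {$, p, u}.
FOLLOW(<G>): in <E>-><G> p q, <G> is followed by p q with FIRST {p}. Thus FOLLOW(<G>) = {p}.
FOLLOW(<E>): in <S>->q <S> <E>, the suffix after <E> is empty, so FOLLOW(<E>) ⊇ FOLLOW(<S>) = {$, p, u}. Thus FOLLOW(<E>) = {$, p, u}.

{$, p, u}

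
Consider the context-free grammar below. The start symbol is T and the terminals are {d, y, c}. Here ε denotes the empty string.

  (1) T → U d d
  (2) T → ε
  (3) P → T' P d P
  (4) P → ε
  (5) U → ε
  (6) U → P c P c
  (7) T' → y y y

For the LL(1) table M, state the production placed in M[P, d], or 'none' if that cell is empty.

FIRST(T'): from T'→y y y we get {y}. So FIRST(T') = {y}.
FIRST(P): from P→T' P d P we get {y}; from P→ε we get {ε}. So FIRST(P) = {ε, y}.
FIRST(U): from U→ε we get {ε}; from U→P c P c we get {c, y}. So FIRST(U) = {ε, c, y}.
FIRST(T): from T→U d d we get {c, d, y}; from T→ε we get {ε}. So FIRST(T) = {ε, c, d, y}.
FOLLOW(T) includes $ since T is the start symbol.
FOLLOW(P): in P→T' P d P (occurrence 1), P is followed by d P with FIRST {d}; in P→T' P d P (occurrence 2), the suffix after P is empty (adds nothing new); in U→P c P c (occurrence 1), P is followed by c P c with FIRST {c}; in U→P c P c (occurrence 2), P is followed by c with FIRST {c}. Thus FOLLOW(P) = {c, d}.
For P → T' P d P: FIRST(T' P d P) = {y}, so it goes in M[P, t] for t ∈ {y}.
For P → ε: FIRST(ε) = {ε}, so it goes in M[P, t] for t ∈ {}; since ε ∈ FIRST, also for every t ∈ FOLLOW(P) = {c, d}.

P → ε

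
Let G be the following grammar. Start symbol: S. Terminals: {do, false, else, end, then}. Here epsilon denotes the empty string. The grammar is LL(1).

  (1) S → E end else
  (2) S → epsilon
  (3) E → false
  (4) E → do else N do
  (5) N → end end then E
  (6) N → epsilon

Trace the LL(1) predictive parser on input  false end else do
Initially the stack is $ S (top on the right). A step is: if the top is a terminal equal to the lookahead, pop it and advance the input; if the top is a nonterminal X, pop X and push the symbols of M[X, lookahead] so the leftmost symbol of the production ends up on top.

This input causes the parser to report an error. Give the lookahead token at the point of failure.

do

     Stack             Input                Action
  1  $ S               false end else do $  expand S → E end else
  2  $ else end E      false end else do $  expand E → false
  3  $ else end false  false end else do $  match false
  4  $ else end        end else do $        match end
  5  $ else            else do $            match else
  6  $                 do $                 error: stack empty but input remains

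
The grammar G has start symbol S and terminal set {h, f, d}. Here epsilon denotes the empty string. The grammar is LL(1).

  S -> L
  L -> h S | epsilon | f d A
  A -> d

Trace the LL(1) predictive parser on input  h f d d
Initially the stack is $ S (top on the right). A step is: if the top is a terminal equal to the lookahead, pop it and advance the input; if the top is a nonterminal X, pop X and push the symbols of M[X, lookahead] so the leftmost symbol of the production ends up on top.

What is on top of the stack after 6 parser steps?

d

     Stack    Input      Action
  1  $ S      h f d d $  expand S -> L
  2  $ L      h f d d $  expand L -> h S
  3  $ S h    h f d d $  match h
  4  $ S      f d d $    expand S -> L
  5  $ L      f d d $    expand L -> f d A
  6  $ A d f  f d d $    match f
Stack after step 6: $ A d (top = d).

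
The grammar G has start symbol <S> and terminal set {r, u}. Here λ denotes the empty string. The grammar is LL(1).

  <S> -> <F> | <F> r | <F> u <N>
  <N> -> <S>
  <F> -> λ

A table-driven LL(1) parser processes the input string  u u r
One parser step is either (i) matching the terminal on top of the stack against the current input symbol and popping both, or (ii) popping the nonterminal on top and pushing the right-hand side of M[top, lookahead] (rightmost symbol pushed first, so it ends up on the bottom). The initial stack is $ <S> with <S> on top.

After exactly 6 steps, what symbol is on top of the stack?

step 1: stack=$ <S>  input=u u r $  — expand <S> -> <F> u <N>
step 2: stack=$ <N> u <F>  input=u u r $  — expand <F> -> λ
step 3: stack=$ <N> u  input=u u r $  — match u
step 4: stack=$ <N>  input=u r $  — expand <N> -> <S>
step 5: stack=$ <S>  input=u r $  — expand <S> -> <F> u <N>
step 6: stack=$ <N> u <F>  input=u r $  — expand <F> -> λ
Stack after step 6: $ <N> u (top = u).

u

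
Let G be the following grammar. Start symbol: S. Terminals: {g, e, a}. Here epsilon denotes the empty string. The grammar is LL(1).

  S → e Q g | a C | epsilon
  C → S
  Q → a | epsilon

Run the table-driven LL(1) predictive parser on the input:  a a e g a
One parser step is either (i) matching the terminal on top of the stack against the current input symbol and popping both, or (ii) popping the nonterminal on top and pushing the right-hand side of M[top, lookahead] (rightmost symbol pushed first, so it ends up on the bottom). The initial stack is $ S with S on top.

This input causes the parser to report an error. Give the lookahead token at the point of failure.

step 1: stack=$ S  input=a a e g a $  — expand S → a C
step 2: stack=$ C a  input=a a e g a $  — match a
step 3: stack=$ C  input=a e g a $  — expand C → S
step 4: stack=$ S  input=a e g a $  — expand S → a C
step 5: stack=$ C a  input=a e g a $  — match a
step 6: stack=$ C  input=e g a $  — expand C → S
step 7: stack=$ S  input=e g a $  — expand S → e Q g
step 8: stack=$ g Q e  input=e g a $  — match e
step 9: stack=$ g Q  input=g a $  — expand Q → epsilon
step 10: stack=$ g  input=g a $  — match g
step 11: stack=$  input=a $  — error: stack empty but input remains

a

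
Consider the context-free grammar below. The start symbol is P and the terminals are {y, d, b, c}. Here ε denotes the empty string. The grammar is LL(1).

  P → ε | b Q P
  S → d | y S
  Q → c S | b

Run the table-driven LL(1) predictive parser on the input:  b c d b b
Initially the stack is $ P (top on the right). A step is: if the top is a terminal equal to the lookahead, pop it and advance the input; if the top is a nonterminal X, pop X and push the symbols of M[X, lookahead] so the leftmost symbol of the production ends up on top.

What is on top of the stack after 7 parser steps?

b

     Stack    Input        Action
  1  $ P      b c d b b $  expand P → b Q P
  2  $ P Q b  b c d b b $  match b
  3  $ P Q    c d b b $    expand Q → c S
  4  $ P S c  c d b b $    match c
  5  $ P S    d b b $      expand S → d
  6  $ P d    d b b $      match d
  7  $ P      b b $        expand P → b Q P
Stack after step 7: $ P Q b (top = b).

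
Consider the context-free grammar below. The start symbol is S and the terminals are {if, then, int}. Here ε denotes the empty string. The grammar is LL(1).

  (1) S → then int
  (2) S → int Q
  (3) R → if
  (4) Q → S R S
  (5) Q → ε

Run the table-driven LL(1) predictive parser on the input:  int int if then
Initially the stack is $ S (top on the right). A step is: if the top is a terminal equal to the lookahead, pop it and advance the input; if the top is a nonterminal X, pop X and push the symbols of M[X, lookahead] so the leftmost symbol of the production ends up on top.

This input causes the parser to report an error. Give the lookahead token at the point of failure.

      Stack        Input              Action
   1  $ S          int int if then $  expand S → int Q
   2  $ Q int      int int if then $  match int
   3  $ Q          int if then $      expand Q → S R S
   4  $ S R S      int if then $      expand S → int Q
   5  $ S R Q int  int if then $      match int
   6  $ S R Q      if then $          expand Q → ε
   7  $ S R        if then $          expand R → if
   8  $ S if       if then $          match if
   9  $ S          then $             expand S → then int
  10  $ int then   then $             match then
  11  $ int        $                  error: top is terminal int but lookahead is $

$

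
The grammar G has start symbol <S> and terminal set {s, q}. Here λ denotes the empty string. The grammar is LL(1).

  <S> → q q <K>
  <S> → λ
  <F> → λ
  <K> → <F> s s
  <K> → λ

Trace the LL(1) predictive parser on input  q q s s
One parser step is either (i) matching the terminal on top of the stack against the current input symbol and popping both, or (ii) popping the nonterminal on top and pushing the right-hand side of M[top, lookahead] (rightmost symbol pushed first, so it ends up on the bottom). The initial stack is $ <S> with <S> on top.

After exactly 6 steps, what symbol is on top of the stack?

step 1: stack=$ <S>  input=q q s s $  — expand <S> → q q <K>
step 2: stack=$ <K> q q  input=q q s s $  — match q
step 3: stack=$ <K> q  input=q s s $  — match q
step 4: stack=$ <K>  input=s s $  — expand <K> → <F> s s
step 5: stack=$ s s <F>  input=s s $  — expand <F> → λ
step 6: stack=$ s s  input=s s $  — match s
Stack after step 6: $ s (top = s).

s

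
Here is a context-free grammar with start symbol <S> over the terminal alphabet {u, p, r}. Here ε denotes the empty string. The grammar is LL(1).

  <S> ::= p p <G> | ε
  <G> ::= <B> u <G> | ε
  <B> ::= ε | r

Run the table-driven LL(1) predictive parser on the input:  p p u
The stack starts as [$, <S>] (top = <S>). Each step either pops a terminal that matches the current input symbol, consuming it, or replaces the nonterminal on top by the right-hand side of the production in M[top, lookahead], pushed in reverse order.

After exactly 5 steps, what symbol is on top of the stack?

     Stack        Input    Action
  1  $ <S>        p p u $  expand <S> ::= p p <G>
  2  $ <G> p p    p p u $  match p
  3  $ <G> p      p u $    match p
  4  $ <G>        u $      expand <G> ::= <B> u <G>
  5  $ <G> u <B>  u $      expand <B> ::= ε
Stack after step 5: $ <G> u (top = u).

u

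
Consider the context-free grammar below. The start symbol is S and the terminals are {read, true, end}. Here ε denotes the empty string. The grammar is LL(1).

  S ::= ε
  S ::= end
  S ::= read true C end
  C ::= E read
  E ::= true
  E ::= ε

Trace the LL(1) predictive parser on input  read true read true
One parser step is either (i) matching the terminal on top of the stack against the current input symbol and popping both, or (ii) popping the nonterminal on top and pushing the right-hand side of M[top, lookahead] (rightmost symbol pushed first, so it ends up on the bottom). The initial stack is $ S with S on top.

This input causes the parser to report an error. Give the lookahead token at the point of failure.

     Stack              Input                  Action
  1  $ S                read true read true $  expand S ::= read true C end
  2  $ end C true read  read true read true $  match read
  3  $ end C true       true read true $       match true
  4  $ end C            read true $            expand C ::= E read
  5  $ end read E       read true $            expand E ::= ε
  6  $ end read         read true $            match read
  7  $ end              true $                 error: top is terminal end but lookahead is true

true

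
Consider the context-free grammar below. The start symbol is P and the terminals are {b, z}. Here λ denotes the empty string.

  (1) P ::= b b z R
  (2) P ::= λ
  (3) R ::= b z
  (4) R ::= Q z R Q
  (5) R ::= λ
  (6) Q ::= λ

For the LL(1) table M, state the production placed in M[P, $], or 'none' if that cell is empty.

P ::= λ

FIRST(P): from P::=b b z R we get {b}; from P::=λ we get {λ}. So FIRST(P) = {λ, b}.
FIRST(Q): from Q::=λ we get {λ}. So FIRST(Q) = {λ}.
FIRST(R): from R::=b z we get {b}; from R::=Q z R Q we get {z}; from R::=λ we get {λ}. So FIRST(R) = {λ, b, z}.
FOLLOW(P) includes $ since P is the start symbol.
FOLLOW(P): P appears on no right-hand side. Thus FOLLOW(P) = {$}.
For P ::= b b z R: FIRST(b b z R) = {b}, so it goes in M[P, t] for t ∈ {b}.
For P ::= λ: FIRST(λ) = {λ}, so it goes in M[P, t] for t ∈ {}; since λ ∈ FIRST, also for every t ∈ FOLLOW(P) = {$}.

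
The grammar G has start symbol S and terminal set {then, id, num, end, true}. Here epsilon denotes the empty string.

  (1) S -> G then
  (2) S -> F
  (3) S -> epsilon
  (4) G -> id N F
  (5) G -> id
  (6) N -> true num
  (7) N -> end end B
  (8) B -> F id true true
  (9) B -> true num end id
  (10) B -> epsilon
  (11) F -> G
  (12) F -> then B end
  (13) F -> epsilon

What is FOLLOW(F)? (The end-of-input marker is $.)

{$, id, then}

FIRST(G): from G->id N F we get {id}; from G->id we get {id}. So FIRST(G) = {id}.
FIRST(N): from N->true num we get {true}; from N->end end B we get {end}. So FIRST(N) = {end, true}.
FIRST(F): from F->G we get {id}; from F->then B end we get {then}; from F->epsilon we get {epsilon}. So FIRST(F) = {epsilon, id, then}.
FIRST(S): from S->G then we get {id}; from S->F we get {epsilon, id, then}; from S->epsilon we get {epsilon}. So FIRST(S) = {epsilon, id, then}.
FIRST(B): from B->F id true true we get {id, then}; from B->true num end id we get {true}; from B->epsilon we get {epsilon}. So FIRST(B) = {epsilon, id, then, true}.
FOLLOW(S) includes $ since S is the start symbol.
FOLLOW(S): S appears on no right-hand side. Thus FOLLOW(S) = {$}.
FOLLOW(G): in S->G then, G is followed by then with FIRST {then}; in F->G, the suffix after G is empty, so FOLLOW(G) ⊇ FOLLOW(F) = {$, id, then}. Thus FOLLOW(G) = {$, id, then}.
FOLLOW(N): in G->id N F, N is followed by F with FIRST {epsilon, id, then}; in G->id N F, the suffix after N is nullable, so FOLLOW(N) ⊇ FOLLOW(G) = {$, id, then}. Thus FOLLOW(N) = {$, id, then}.
FOLLOW(B): in N->end end B, the suffix after B is empty, so FOLLOW(B) ⊇ FOLLOW(N) = {$, id, then}; in F->then B end, B is followed by end with FIRST {end}. Thus FOLLOW(B) = {$, end, id, then}.
FOLLOW(F): in S->F, the suffix after F is empty, so FOLLOW(F) ⊇ FOLLOW(S) = {$}; in G->id N F, the suffix after F is empty, so FOLLOW(F) ⊇ FOLLOW(G) = {$, id, then}; in B->F id true true, F is followed by id true true with FIRST {id}. Thus FOLLOW(F) = {$, id, then}.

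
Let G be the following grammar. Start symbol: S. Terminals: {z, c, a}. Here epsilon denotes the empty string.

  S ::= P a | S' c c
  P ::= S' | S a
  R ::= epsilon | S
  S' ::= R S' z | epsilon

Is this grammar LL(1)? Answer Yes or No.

FIRST(S) = {a, c, z}
FIRST(P) = {epsilon, a, c, z}
FIRST(R) = {epsilon, a, c, z}
FIRST(S') = {epsilon, a, c, z}
FOLLOW(S) = {$, a, c, z}
FOLLOW(P) = {a}
FOLLOW(R) = {a, c, z}
FOLLOW(S') = {a, c, z}
Cell M[P, a] receives both P ::= S' and P ::= S a — the grammar is not LL(1).

No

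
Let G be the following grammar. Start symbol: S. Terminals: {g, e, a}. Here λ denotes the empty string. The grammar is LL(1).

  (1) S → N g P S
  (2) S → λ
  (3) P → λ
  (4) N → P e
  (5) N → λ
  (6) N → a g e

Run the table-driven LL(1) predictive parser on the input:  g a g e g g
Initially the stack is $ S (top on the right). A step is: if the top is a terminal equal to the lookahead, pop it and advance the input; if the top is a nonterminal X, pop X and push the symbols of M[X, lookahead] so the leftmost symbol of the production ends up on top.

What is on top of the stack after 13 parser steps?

step 1: stack=$ S  input=g a g e g g $  — expand S → N g P S
step 2: stack=$ S P g N  input=g a g e g g $  — expand N → λ
step 3: stack=$ S P g  input=g a g e g g $  — match g
step 4: stack=$ S P  input=a g e g g $  — expand P → λ
step 5: stack=$ S  input=a g e g g $  — expand S → N g P S
step 6: stack=$ S P g N  input=a g e g g $  — expand N → a g e
step 7: stack=$ S P g e g a  input=a g e g g $  — match a
step 8: stack=$ S P g e g  input=g e g g $  — match g
step 9: stack=$ S P g e  input=e g g $  — match e
step 10: stack=$ S P g  input=g g $  — match g
step 11: stack=$ S P  input=g $  — expand P → λ
step 12: stack=$ S  input=g $  — expand S → N g P S
step 13: stack=$ S P g N  input=g $  — expand N → λ
Stack after step 13: $ S P g (top = g).

g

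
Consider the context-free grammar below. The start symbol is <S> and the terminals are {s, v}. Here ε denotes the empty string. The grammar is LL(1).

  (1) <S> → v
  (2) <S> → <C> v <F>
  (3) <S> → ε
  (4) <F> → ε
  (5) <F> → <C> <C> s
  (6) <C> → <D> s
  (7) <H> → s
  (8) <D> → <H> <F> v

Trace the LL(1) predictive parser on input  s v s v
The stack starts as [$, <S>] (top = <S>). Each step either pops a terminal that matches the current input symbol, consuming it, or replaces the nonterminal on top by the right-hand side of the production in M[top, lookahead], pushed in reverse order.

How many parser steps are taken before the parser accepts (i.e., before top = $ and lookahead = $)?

10

step 1: stack=$ <S>  input=s v s v $  — expand <S> → <C> v <F>
step 2: stack=$ <F> v <C>  input=s v s v $  — expand <C> → <D> s
step 3: stack=$ <F> v s <D>  input=s v s v $  — expand <D> → <H> <F> v
step 4: stack=$ <F> v s v <F> <H>  input=s v s v $  — expand <H> → s
step 5: stack=$ <F> v s v <F> s  input=s v s v $  — match s
step 6: stack=$ <F> v s v <F>  input=v s v $  — expand <F> → ε
step 7: stack=$ <F> v s v  input=v s v $  — match v
step 8: stack=$ <F> v s  input=s v $  — match s
step 9: stack=$ <F> v  input=v $  — match v
step 10: stack=$ <F>  input=$  — expand <F> → ε
Accept reached after 10 steps.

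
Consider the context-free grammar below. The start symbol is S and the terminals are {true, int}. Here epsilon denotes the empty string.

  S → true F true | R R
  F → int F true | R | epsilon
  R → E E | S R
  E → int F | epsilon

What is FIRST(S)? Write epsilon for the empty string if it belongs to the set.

FIRST(E): from E→int F we get {int}; from E→epsilon we get {epsilon}. So FIRST(E) = {epsilon, int}.
FIRST(S): from S→true F true we get {true}; from S→R R we get {epsilon, int, true}. So FIRST(S) = {epsilon, int, true}.
FIRST(R): from R→E E we get {epsilon, int}; from R→S R we get {epsilon, int, true}. So FIRST(R) = {epsilon, int, true}.
FIRST(F): from F→int F true we get {int}; from F→R we get {epsilon, int, true}; from F→epsilon we get {epsilon}. So FIRST(F) = {epsilon, int, true}.

{epsilon, int, true}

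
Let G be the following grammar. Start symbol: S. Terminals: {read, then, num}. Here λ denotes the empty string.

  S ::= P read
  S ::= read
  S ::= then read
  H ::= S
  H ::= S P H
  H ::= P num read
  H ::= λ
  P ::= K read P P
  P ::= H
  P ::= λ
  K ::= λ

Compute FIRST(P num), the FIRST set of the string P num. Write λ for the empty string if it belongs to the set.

{num, read, then}

FIRST(K): from K::=λ we get {λ}. So FIRST(K) = {λ}.
FIRST(S): from S::=P read we get {num, read, then}; from S::=read we get {read}; from S::=then read we get {then}. So FIRST(S) = {num, read, then}.
FIRST(H): from H::=S we get {num, read, then}; from H::=S P H we get {num, read, then}; from H::=P num read we get {num, read, then}; from H::=λ we get {λ}. So FIRST(H) = {λ, num, read, then}.
FIRST(P): from P::=K read P P we get {read}; from P::=H we get {λ, num, read, then}; from P::=λ we get {λ}. So FIRST(P) = {λ, num, read, then}.
FIRST(P num): take FIRST of each symbol in turn, carrying on past any symbol whose FIRST contains λ; result {num, read, then}.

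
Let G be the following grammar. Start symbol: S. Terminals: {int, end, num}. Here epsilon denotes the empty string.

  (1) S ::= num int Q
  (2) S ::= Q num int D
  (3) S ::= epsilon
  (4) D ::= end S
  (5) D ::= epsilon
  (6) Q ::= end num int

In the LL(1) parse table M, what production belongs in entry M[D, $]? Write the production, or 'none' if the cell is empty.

FIRST(D) = {epsilon, end}
FIRST(Q) = {end}
FIRST(S) = {epsilon, end, num}  (via Q num int D)
FOLLOW(S) includes $ since S is the start symbol.
FOLLOW(S): in D::=end S, the suffix after S is empty, so FOLLOW(S) ⊇ FOLLOW(D) = {$}. Thus FOLLOW(S) = {$}.
FOLLOW(D): in S::=Q num int D, the suffix after D is empty, so FOLLOW(D) ⊇ FOLLOW(S) = {$}. Thus FOLLOW(D) = {$}.
For D ::= end S: FIRST(end S) = {end}, so it goes in M[D, t] for t ∈ {end}.
For D ::= epsilon: FIRST(epsilon) = {epsilon}, so it goes in M[D, t] for t ∈ {}; since epsilon ∈ FIRST, also for every t ∈ FOLLOW(D) = {$}.

D ::= epsilon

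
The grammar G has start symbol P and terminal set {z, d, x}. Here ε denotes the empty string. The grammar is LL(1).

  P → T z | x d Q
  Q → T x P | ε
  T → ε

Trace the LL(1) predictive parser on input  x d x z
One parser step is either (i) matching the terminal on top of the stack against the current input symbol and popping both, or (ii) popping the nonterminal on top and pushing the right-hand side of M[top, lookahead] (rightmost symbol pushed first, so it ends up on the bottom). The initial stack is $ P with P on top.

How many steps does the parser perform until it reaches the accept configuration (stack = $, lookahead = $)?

     Stack    Input      Action
  1  $ P      x d x z $  expand P → x d Q
  2  $ Q d x  x d x z $  match x
  3  $ Q d    d x z $    match d
  4  $ Q      x z $      expand Q → T x P
  5  $ P x T  x z $      expand T → ε
  6  $ P x    x z $      match x
  7  $ P      z $        expand P → T z
  8  $ z T    z $        expand T → ε
  9  $ z      z $        match z
Accept reached after 9 steps.

9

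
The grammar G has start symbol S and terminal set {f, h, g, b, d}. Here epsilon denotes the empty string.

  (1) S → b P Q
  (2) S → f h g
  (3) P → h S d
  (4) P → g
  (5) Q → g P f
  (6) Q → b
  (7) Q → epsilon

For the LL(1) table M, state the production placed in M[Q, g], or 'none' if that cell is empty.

FIRST(S) = {b, f}
FIRST(P) = {g, h}
FIRST(Q) = {epsilon, b, g}
FOLLOW(S) includes $ since S is the start symbol.
FOLLOW(S): in P→h S d, S is followed by d with FIRST {d}. Thus FOLLOW(S) = {$, d}.
FOLLOW(Q): in S→b P Q, the suffix after Q is empty, so FOLLOW(Q) ⊇ FOLLOW(S) = {$, d}. Thus FOLLOW(Q) = {$, d}.
For Q → g P f: FIRST(g P f) = {g}, so it goes in M[Q, t] for t ∈ {g}.
For Q → b: FIRST(b) = {b}, so it goes in M[Q, t] for t ∈ {b}.
For Q → epsilon: FIRST(epsilon) = {epsilon}, so it goes in M[Q, t] for t ∈ {}; since epsilon ∈ FIRST, also for every t ∈ FOLLOW(Q) = {$, d}.

Q → g P f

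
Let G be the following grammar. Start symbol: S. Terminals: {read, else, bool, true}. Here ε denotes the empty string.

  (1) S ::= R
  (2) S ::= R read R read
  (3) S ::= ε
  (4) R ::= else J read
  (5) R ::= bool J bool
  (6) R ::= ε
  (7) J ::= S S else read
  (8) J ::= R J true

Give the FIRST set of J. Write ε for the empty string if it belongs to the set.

FIRST(R) = {ε, bool, else}
FIRST(S) = {ε, bool, else, read}  (via R, R read R read)
FIRST(J) = {bool, else, read}  (via S S else read, R J true)

{bool, else, read}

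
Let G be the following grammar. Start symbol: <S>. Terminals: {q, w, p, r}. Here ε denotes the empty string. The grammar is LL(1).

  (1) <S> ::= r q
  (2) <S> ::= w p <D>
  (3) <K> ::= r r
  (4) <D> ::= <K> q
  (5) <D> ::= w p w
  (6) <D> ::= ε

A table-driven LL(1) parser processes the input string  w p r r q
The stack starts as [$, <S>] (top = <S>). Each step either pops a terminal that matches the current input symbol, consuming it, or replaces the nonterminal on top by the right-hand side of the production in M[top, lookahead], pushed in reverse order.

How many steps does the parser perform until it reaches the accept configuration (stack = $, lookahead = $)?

step 1: stack=$ <S>  input=w p r r q $  — expand <S> ::= w p <D>
step 2: stack=$ <D> p w  input=w p r r q $  — match w
step 3: stack=$ <D> p  input=p r r q $  — match p
step 4: stack=$ <D>  input=r r q $  — expand <D> ::= <K> q
step 5: stack=$ q <K>  input=r r q $  — expand <K> ::= r r
step 6: stack=$ q r r  input=r r q $  — match r
step 7: stack=$ q r  input=r q $  — match r
step 8: stack=$ q  input=q $  — match q
Accept reached after 8 steps.

8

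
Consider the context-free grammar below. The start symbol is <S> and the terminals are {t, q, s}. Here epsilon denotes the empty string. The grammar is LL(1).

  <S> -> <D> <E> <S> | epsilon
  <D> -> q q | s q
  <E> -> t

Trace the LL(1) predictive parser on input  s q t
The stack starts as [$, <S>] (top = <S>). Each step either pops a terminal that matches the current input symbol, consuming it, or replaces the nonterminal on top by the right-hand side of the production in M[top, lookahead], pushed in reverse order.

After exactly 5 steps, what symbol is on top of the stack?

step 1: stack=$ <S>  input=s q t $  — expand <S> -> <D> <E> <S>
step 2: stack=$ <S> <E> <D>  input=s q t $  — expand <D> -> s q
step 3: stack=$ <S> <E> q s  input=s q t $  — match s
step 4: stack=$ <S> <E> q  input=q t $  — match q
step 5: stack=$ <S> <E>  input=t $  — expand <E> -> t
Stack after step 5: $ <S> t (top = t).

t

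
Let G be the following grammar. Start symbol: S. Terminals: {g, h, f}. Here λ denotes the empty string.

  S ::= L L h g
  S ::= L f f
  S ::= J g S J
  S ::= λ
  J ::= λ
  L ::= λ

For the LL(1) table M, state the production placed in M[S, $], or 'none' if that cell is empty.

FIRST(J): from J::=λ we get {λ}. So FIRST(J) = {λ}.
FIRST(L): from L::=λ we get {λ}. So FIRST(L) = {λ}.
FIRST(S): from S::=L L h g we get {h}; from S::=L f f we get {f}; from S::=J g S J we get {g}; from S::=λ we get {λ}. So FIRST(S) = {λ, f, g, h}.
FOLLOW(S) includes $ since S is the start symbol.
FOLLOW(S): in S::=J g S J, S is followed by J with FIRST {λ}; in S::=J g S J, the suffix after S is nullable (adds nothing new). Thus FOLLOW(S) = {$}.
For S ::= L L h g: FIRST(L L h g) = {h}, so it goes in M[S, t] for t ∈ {h}.
For S ::= L f f: FIRST(L f f) = {f}, so it goes in M[S, t] for t ∈ {f}.
For S ::= J g S J: FIRST(J g S J) = {g}, so it goes in M[S, t] for t ∈ {g}.
For S ::= λ: FIRST(λ) = {λ}, so it goes in M[S, t] for t ∈ {}; since λ ∈ FIRST, also for every t ∈ FOLLOW(S) = {$}.

S ::= λ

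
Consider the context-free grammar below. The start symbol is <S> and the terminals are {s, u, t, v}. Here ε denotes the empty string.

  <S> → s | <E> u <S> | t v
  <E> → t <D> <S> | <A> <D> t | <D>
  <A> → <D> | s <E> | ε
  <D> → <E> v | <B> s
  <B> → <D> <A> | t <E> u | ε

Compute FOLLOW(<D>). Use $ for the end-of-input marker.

{s, t, u, v}

FIRST(<S>) = {s, t}  (via <E> u <S>)
FIRST(<E>) = {s, t}  (via <A> <D> t, <D>)
FIRST(<A>) = {ε, s, t}  (via <D>)
FIRST(<D>) = {s, t}  (via <E> v, <B> s)
FIRST(<B>) = {ε, s, t}  (via <D> <A>)
FOLLOW(<S>) includes $ since <S> is the start symbol.
FOLLOW(<B>): in <D>→<B> s, <B> is followed by s with FIRST {s}. Thus FOLLOW(<B>) = {s}.
FOLLOW(<A>): in <E>→<A> <D> t, <A> is followed by <D> t with FIRST {s, t}; in <B>→<D> <A>, the suffix after <A> is empty, so FOLLOW(<A>) ⊇ FOLLOW(<B>) = {s}. Thus FOLLOW(<A>) = {s, t}.
FOLLOW(<E>): in <S>→<E> u <S>, <E> is followed by u <S> with FIRST {u}; in <A>→s <E>, the suffix after <E> is empty, so FOLLOW(<E>) ⊇ FOLLOW(<A>) = {s, t}; in <D>→<E> v, <E> is followed by v with FIRST {v}; in <B>→t <E> u, <E> is followed by u with FIRST {u}. Thus FOLLOW(<E>) = {s, t, u, v}.
FOLLOW(<S>): in <S>→<E> u <S>, the suffix after <S> is empty (adds nothing new); in <E>→t <D> <S>, the suffix after <S> is empty, so FOLLOW(<S>) ⊇ FOLLOW(<E>) = {s, t, u, v}. Thus FOLLOW(<S>) = {$, s, t, u, v}.
FOLLOW(<D>): in <E>→t <D> <S>, <D> is followed by <S> with FIRST {s, t}; in <E>→<A> <D> t, <D> is followed by t with FIRST {t}; in <E>→<D>, the suffix after <D> is empty, so FOLLOW(<D>) ⊇ FOLLOW(<E>) = {s, t, u, v}; in <A>→<D>, the suffix after <D> is empty, so FOLLOW(<D>) ⊇ FOLLOW(<A>) = {s, t}; in <B>→<D> <A>, <D> is followed by <A> with FIRST {ε, s, t}; in <B>→<D> <A>, the suffix after <D> is nullable, so FOLLOW(<D>) ⊇ FOLLOW(<B>) = {s}. Thus FOLLOW(<D>) = {s, t, u, v}.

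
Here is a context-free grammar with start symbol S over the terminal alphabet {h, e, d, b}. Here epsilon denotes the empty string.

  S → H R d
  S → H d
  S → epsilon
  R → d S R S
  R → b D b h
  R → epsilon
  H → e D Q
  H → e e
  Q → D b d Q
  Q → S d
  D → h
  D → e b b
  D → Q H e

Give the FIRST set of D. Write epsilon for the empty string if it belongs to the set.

{d, e, h}

FIRST(R) = {epsilon, b, d}
FIRST(H) = {e}
FIRST(S) = {epsilon, e}  (via H R d, H d)
FIRST(Q) = {d, e, h}  (via D b d Q, S d)
FIRST(D) = {d, e, h}  (via Q H e)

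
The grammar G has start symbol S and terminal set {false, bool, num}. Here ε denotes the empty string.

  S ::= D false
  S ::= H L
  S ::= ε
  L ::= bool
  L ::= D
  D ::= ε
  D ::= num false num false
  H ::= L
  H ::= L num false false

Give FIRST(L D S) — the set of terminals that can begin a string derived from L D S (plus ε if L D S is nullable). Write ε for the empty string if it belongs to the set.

{ε, bool, false, num}

FIRST(D) = {ε, num}
FIRST(L) = {ε, bool, num}  (via D)
FIRST(H) = {ε, bool, num}  (via L, L num false false)
FIRST(S) = {ε, bool, false, num}  (via D false, H L)
FIRST(L D S): take FIRST of each symbol in turn, carrying on past any symbol whose FIRST contains ε; result {ε, bool, false, num}.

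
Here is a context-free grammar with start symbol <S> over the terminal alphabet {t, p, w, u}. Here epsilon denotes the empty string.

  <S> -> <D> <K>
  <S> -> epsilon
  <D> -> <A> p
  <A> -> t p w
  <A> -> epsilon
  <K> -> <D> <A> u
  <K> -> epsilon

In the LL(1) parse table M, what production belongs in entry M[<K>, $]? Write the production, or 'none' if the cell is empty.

FIRST(<A>): from <A>->t p w we get {t}; from <A>->epsilon we get {epsilon}. So FIRST(<A>) = {epsilon, t}.
FIRST(<D>): from <D>-><A> p we get {p, t}. So FIRST(<D>) = {p, t}.
FIRST(<S>): from <S>-><D> <K> we get {p, t}; from <S>->epsilon we get {epsilon}. So FIRST(<S>) = {epsilon, p, t}.
FIRST(<K>): from <K>-><D> <A> u we get {p, t}; from <K>->epsilon we get {epsilon}. So FIRST(<K>) = {epsilon, p, t}.
FOLLOW(<S>) includes $ since <S> is the start symbol.
FOLLOW(<S>): <S> appears on no right-hand side. Thus FOLLOW(<S>) = {$}.
FOLLOW(<K>): in <S>-><D> <K>, the suffix after <K> is empty, so FOLLOW(<K>) ⊇ FOLLOW(<S>) = {$}. Thus FOLLOW(<K>) = {$}.
For <K> -> <D> <A> u: FIRST(<D> <A> u) = {p, t}, so it goes in M[<K>, t] for t ∈ {p, t}.
For <K> -> epsilon: FIRST(epsilon) = {epsilon}, so it goes in M[<K>, t] for t ∈ {}; since epsilon ∈ FIRST, also for every t ∈ FOLLOW(<K>) = {$}.

<K> -> epsilon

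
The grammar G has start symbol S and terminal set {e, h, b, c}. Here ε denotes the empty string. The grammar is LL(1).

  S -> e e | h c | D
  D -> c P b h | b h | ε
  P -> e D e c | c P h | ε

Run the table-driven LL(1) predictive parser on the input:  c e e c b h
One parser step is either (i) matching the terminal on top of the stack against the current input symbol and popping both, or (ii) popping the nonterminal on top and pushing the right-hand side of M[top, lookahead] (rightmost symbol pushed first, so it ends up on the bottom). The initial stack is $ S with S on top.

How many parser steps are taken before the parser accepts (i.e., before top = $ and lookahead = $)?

      Stack          Input          Action
   1  $ S            c e e c b h $  expand S -> D
   2  $ D            c e e c b h $  expand D -> c P b h
   3  $ h b P c      c e e c b h $  match c
   4  $ h b P        e e c b h $    expand P -> e D e c
   5  $ h b c e D e  e e c b h $    match e
   6  $ h b c e D    e c b h $      expand D -> ε
   7  $ h b c e      e c b h $      match e
   8  $ h b c        c b h $        match c
   9  $ h b          b h $          match b
  10  $ h            h $            match h
Accept reached after 10 steps.

10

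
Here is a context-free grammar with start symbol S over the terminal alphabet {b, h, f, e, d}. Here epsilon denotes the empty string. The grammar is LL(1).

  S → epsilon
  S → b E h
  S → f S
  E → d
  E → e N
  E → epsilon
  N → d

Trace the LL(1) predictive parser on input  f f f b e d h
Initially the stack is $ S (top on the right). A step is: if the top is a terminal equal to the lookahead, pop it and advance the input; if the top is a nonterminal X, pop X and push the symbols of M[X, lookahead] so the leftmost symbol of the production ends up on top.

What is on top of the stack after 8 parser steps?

step 1: stack=$ S  input=f f f b e d h $  — expand S → f S
step 2: stack=$ S f  input=f f f b e d h $  — match f
step 3: stack=$ S  input=f f b e d h $  — expand S → f S
step 4: stack=$ S f  input=f f b e d h $  — match f
step 5: stack=$ S  input=f b e d h $  — expand S → f S
step 6: stack=$ S f  input=f b e d h $  — match f
step 7: stack=$ S  input=b e d h $  — expand S → b E h
step 8: stack=$ h E b  input=b e d h $  — match b
Stack after step 8: $ h E (top = E).

E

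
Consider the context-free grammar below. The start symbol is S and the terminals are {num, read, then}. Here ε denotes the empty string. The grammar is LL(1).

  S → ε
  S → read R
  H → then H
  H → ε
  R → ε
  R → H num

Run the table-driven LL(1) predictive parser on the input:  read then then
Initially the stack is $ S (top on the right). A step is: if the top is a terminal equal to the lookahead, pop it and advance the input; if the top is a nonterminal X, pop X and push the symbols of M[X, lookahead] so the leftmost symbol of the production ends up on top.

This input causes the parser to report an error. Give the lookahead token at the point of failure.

     Stack         Input             Action
  1  $ S           read then then $  expand S → read R
  2  $ R read      read then then $  match read
  3  $ R           then then $       expand R → H num
  4  $ num H       then then $       expand H → then H
  5  $ num H then  then then $       match then
  6  $ num H       then $            expand H → then H
  7  $ num H then  then $            match then
  8  $ num H       $                 error: M[H, $] is empty

$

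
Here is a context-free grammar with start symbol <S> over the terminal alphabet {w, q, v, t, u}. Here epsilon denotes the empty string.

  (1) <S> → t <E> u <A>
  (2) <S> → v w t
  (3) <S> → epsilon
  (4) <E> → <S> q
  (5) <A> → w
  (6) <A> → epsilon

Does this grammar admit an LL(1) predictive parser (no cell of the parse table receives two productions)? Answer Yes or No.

FIRST(<S>) = {epsilon, t, v}
FIRST(<E>) = {q, t, v}
FIRST(<A>) = {epsilon, w}
FOLLOW(<S>) = {$, q}
FOLLOW(<E>) = {u}
FOLLOW(<A>) = {$, q}
Each cell of M receives at most one production.

Yes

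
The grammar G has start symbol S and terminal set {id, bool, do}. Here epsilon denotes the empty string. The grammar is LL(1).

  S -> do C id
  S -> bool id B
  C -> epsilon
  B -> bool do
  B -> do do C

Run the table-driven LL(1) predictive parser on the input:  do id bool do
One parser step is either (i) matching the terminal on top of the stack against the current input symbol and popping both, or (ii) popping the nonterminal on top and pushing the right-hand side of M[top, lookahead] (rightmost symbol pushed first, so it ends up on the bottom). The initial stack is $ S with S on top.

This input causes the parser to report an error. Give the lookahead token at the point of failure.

bool

step 1: stack=$ S  input=do id bool do $  — expand S -> do C id
step 2: stack=$ id C do  input=do id bool do $  — match do
step 3: stack=$ id C  input=id bool do $  — expand C -> epsilon
step 4: stack=$ id  input=id bool do $  — match id
step 5: stack=$  input=bool do $  — error: stack empty but input remains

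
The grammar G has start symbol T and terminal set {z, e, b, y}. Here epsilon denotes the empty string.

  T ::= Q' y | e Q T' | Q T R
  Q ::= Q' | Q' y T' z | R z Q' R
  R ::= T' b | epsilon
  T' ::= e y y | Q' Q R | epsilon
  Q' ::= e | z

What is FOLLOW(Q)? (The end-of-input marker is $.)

{$, b, e, z}

FIRST(Q'): from Q'::=e we get {e}; from Q'::=z we get {z}. So FIRST(Q') = {e, z}.
FIRST(T'): from T'::=e y y we get {e}; from T'::=Q' Q R we get {e, z}; from T'::=epsilon we get {epsilon}. So FIRST(T') = {epsilon, e, z}.
FIRST(R): from R::=T' b we get {b, e, z}; from R::=epsilon we get {epsilon}. So FIRST(R) = {epsilon, b, e, z}.
FIRST(Q): from Q::=Q' we get {e, z}; from Q::=Q' y T' z we get {e, z}; from Q::=R z Q' R we get {b, e, z}. So FIRST(Q) = {b, e, z}.
FIRST(T): from T::=Q' y we get {e, z}; from T::=e Q T' we get {e}; from T::=Q T R we get {b, e, z}. So FIRST(T) = {b, e, z}.
FOLLOW(T) includes $ since T is the start symbol.
FOLLOW(T): in T::=Q T R, T is followed by R with FIRST {epsilon, b, e, z}; in T::=Q T R, the suffix after T is nullable (adds nothing new). Thus FOLLOW(T) = {$, b, e, z}.
FOLLOW(T'): in T::=e Q T', the suffix after T' is empty, so FOLLOW(T') ⊇ FOLLOW(T) = {$, b, e, z}; in Q::=Q' y T' z, T' is followed by z with FIRST {z}; in R::=T' b, T' is followed by b with FIRST {b}. Thus FOLLOW(T') = {$, b, e, z}.
FOLLOW(Q): in T::=e Q T', Q is followed by T' with FIRST {epsilon, e, z}; in T::=e Q T', the suffix after Q is nullable, so FOLLOW(Q) ⊇ FOLLOW(T) = {$, b, e, z}; in T::=Q T R, Q is followed by T R with FIRST {b, e, z}; in T'::=Q' Q R, Q is followed by R with FIRST {epsilon, b, e, z}; in T'::=Q' Q R, the suffix after Q is nullable, so FOLLOW(Q) ⊇ FOLLOW(T') = {$, b, e, z}. Thus FOLLOW(Q) = {$, b, e, z}.
FOLLOW(R): in T::=Q T R, the suffix after R is empty, so FOLLOW(R) ⊇ FOLLOW(T) = {$, b, e, z}; in Q::=R z Q' R (occurrence 1), R is followed by z Q' R with FIRST {z}; in Q::=R z Q' R (occurrence 2), the suffix after R is empty, so FOLLOW(R) ⊇ FOLLOW(Q) = {$, b, e, z}; in T'::=Q' Q R, the suffix after R is empty, so FOLLOW(R) ⊇ FOLLOW(T') = {$, b, e, z}. Thus FOLLOW(R) = {$, b, e, z}.
FOLLOW(Q'): in T::=Q' y, Q' is followed by y with FIRST {y}; in Q::=Q', the suffix after Q' is empty, so FOLLOW(Q') ⊇ FOLLOW(Q) = {$, b, e, z}; in Q::=Q' y T' z, Q' is followed by y T' z with FIRST {y}; in Q::=R z Q' R, Q' is followed by R with FIRST {epsilon, b, e, z}; in Q::=R z Q' R, the suffix after Q' is nullable, so FOLLOW(Q') ⊇ FOLLOW(Q) = {$, b, e, z}; in T'::=Q' Q R, Q' is followed by Q R with FIRST {b, e, z}. Thus FOLLOW(Q') = {$, b, e, y, z}.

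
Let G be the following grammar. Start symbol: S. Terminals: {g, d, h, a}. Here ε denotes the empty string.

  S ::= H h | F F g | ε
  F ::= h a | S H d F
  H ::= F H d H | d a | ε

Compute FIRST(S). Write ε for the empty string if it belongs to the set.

{ε, d, h}

FIRST(S): from S::=H h we get {d, h}; from S::=F F g we get {d, h}; from S::=ε we get {ε}. So FIRST(S) = {ε, d, h}.
FIRST(F): from F::=h a we get {h}; from F::=S H d F we get {d, h}. So FIRST(F) = {d, h}.
FIRST(H): from H::=F H d H we get {d, h}; from H::=d a we get {d}; from H::=ε we get {ε}. So FIRST(H) = {ε, d, h}.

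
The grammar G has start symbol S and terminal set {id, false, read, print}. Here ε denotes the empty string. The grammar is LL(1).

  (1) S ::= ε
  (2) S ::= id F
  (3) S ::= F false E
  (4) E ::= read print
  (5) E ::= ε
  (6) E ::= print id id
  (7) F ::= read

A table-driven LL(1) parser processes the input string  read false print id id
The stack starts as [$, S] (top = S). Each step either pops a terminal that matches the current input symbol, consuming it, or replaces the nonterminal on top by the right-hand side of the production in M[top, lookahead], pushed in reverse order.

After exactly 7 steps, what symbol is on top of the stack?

id

step 1: stack=$ S  input=read false print id id $  — expand S ::= F false E
step 2: stack=$ E false F  input=read false print id id $  — expand F ::= read
step 3: stack=$ E false read  input=read false print id id $  — match read
step 4: stack=$ E false  input=false print id id $  — match false
step 5: stack=$ E  input=print id id $  — expand E ::= print id id
step 6: stack=$ id id print  input=print id id $  — match print
step 7: stack=$ id id  input=id id $  — match id
Stack after step 7: $ id (top = id).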